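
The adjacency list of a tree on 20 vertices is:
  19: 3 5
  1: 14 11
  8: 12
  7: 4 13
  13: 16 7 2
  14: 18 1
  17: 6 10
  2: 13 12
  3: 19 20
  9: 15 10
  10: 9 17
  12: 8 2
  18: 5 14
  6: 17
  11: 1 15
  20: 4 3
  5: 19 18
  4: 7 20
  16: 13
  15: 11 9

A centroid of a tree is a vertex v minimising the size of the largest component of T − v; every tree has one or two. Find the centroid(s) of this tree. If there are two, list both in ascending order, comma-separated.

Removing 19 splits the tree into components of sizes 10, 9; the largest is 10 ≤ ⌊20/2⌋ = 10.
Its neighbour 5 also leaves a largest component of size 10, so both are centroids.

5, 19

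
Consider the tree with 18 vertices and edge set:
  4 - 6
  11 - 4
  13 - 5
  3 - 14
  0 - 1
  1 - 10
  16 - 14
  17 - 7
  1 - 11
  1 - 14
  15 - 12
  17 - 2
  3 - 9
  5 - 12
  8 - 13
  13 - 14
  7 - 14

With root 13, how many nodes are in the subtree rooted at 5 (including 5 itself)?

The subtree rooted at 5 contains: 5, 12, 15 — 3 nodes.

3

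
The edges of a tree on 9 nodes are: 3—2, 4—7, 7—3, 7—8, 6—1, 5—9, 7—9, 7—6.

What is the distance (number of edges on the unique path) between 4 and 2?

The path is 4–7–3–2, which has 3 edges.

3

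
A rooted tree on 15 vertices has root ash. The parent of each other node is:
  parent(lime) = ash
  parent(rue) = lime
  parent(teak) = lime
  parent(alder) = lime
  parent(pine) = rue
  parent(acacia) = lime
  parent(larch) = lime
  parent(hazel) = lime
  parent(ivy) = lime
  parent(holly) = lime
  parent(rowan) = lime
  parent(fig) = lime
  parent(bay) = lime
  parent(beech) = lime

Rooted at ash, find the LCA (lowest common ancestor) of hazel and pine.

lime

hazel's ancestor chain is hazel, lime, ash and pine's is pine, rue, lime, ash; they first meet at lime.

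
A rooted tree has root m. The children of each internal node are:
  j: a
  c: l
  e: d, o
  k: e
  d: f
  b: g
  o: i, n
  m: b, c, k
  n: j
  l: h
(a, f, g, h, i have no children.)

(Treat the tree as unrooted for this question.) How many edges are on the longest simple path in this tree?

9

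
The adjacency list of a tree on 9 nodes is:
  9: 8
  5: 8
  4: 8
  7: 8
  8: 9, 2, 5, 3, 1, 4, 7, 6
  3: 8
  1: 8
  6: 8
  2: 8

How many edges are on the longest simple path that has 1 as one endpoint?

2

The node farthest from 1 is 3 (2, 5, 7, 9, 4, 6 also at distance 2), via 1-8-3 — 2 edges.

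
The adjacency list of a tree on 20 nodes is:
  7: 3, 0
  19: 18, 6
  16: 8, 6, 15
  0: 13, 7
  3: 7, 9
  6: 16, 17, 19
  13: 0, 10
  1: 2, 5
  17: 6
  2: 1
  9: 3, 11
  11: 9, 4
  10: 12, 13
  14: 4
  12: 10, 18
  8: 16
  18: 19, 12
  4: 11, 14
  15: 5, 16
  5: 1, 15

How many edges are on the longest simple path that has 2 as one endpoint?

Distances from 2 peak at 17, attained at 14.
2 – 1 – 5 – 15 – 16 – 6 – 19 – 18 – 12 – 10 – 13 – 0 – 7 – 3 – 9 – 11 – 4 – 14

17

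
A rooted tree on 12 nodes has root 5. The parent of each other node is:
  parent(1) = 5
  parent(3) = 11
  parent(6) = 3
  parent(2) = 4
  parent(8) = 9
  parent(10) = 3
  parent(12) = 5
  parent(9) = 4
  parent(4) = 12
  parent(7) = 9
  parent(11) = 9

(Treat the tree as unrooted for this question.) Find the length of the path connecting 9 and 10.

3

The path is 9 – 11 – 3 – 10, which has 3 edges.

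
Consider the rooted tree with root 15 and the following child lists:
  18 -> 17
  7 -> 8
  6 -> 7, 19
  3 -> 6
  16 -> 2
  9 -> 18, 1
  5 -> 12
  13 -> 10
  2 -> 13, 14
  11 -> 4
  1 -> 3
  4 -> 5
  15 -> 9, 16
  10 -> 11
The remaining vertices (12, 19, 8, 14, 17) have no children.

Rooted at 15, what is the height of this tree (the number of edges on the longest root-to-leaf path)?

12 sits deepest: 15 → 16 → 2 → 13 → 10 → 11 → 4 → 5 → 12 — 8 edges from the root.

8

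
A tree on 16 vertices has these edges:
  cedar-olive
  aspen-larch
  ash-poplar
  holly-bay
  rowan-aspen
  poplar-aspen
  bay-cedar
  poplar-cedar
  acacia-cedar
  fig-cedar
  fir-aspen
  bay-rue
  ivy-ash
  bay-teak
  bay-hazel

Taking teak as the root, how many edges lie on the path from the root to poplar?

3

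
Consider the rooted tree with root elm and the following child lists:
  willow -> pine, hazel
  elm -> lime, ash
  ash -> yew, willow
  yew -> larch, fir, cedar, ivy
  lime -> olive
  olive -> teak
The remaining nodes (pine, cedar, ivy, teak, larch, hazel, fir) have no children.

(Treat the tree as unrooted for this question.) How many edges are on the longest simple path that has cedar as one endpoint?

The node farthest from cedar is teak, via cedar-yew-ash-elm-lime-olive-teak — 6 edges.

6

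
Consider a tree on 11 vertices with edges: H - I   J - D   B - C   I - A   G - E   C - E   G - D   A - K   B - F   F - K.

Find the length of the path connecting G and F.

The path is G – E – C – B – F, which has 4 edges.

4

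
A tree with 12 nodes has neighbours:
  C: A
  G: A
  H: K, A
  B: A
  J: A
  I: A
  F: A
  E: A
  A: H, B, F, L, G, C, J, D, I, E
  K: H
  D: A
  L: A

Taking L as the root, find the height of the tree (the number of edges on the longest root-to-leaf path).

The longest root-to-leaf path is L–A–H–K (3 edges).

3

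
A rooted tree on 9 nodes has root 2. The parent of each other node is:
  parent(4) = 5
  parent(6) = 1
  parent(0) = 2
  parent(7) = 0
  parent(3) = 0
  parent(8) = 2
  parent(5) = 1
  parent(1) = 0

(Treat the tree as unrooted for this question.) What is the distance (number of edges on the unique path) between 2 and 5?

3

The path is 2 - 0 - 1 - 5, which has 3 edges.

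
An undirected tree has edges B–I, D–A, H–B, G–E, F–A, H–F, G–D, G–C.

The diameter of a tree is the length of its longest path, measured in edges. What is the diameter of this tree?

Starting from I, a farthest node is C at distance 7.
One longest path: I-B-H-F-A-D-G-C.
So the diameter is 7.

7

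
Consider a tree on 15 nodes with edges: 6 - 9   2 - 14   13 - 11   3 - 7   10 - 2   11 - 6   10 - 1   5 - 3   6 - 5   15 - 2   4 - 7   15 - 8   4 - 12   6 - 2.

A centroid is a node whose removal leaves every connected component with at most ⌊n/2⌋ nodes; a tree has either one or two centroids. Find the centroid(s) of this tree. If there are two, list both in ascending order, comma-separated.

Delete 6: the remaining components have sizes 6, 5, 2, 1. Max 6 ≤ 7, so 6 is a centroid.
No neighbour of 6 does as well, so 6 is the unique centroid.

6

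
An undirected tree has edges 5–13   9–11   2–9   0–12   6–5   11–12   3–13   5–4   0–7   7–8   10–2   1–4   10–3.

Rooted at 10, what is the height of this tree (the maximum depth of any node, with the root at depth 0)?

7

The longest root-to-leaf path is 10 – 2 – 9 – 11 – 12 – 0 – 7 – 8 (7 edges).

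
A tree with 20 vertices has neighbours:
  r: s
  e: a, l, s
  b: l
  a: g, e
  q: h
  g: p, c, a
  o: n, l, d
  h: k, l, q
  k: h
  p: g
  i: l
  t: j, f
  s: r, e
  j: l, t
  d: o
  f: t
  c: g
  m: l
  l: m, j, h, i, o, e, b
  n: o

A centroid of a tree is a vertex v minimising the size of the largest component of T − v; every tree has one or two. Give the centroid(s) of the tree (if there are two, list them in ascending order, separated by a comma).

l

If l is removed the pieces have sizes 7, 3, 3, 3, 1, 1, 1, all ≤ ⌊20/2⌋ = 10.
No neighbour of l does as well, so l is the unique centroid.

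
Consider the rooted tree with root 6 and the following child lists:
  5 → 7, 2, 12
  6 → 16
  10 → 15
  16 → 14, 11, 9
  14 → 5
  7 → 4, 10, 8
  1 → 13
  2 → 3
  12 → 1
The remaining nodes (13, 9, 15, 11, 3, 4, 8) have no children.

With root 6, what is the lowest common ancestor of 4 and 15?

Ancestors of 4 (toward the root): 4, 7, 5, 14, 16, 6.
Ancestors of 15: 15, 10, 7, 5, 14, 16, 6.
The deepest node appearing in both lists is 7.

7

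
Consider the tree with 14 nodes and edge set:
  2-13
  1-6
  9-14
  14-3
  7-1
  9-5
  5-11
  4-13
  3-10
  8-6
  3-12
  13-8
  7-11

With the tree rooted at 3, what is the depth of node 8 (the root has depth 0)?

8

Path from 3 to 8: 3–14–9–5–11–7–1–6–8, which has 8 edges.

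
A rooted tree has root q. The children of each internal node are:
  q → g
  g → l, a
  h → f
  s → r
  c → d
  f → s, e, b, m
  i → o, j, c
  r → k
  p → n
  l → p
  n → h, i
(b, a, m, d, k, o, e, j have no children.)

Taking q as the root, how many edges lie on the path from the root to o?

Climbing from o to the root: o–i–n–p–l–g–q. That's 6 steps.

6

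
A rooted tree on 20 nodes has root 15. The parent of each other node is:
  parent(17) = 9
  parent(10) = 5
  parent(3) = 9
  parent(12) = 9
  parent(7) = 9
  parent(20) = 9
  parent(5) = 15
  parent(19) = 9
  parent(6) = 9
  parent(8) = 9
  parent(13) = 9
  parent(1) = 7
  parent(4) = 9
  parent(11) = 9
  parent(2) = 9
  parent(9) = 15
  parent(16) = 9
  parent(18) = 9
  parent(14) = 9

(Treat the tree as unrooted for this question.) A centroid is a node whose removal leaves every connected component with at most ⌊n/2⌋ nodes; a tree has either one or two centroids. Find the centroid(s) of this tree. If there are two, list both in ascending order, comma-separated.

9

Delete 9: the remaining components have sizes 3, 2, 1, 1, 1, 1, 1, 1, 1, 1, 1, 1, 1, 1, 1, 1. Max 3 ≤ 10, so 9 is a centroid.
Every other node leaves some component of size > 10, so the centroid is unique.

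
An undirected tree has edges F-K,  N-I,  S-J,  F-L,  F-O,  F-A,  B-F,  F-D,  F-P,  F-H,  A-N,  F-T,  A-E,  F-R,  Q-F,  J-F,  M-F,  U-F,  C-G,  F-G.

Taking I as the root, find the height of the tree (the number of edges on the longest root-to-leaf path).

5

The longest root-to-leaf path is I-N-A-F-J-S (5 edges).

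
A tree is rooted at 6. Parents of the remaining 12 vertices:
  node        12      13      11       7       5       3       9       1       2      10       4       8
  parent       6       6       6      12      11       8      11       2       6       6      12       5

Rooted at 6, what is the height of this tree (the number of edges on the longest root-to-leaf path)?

4

3 sits deepest: 6-11-5-8-3 — 4 edges from the root.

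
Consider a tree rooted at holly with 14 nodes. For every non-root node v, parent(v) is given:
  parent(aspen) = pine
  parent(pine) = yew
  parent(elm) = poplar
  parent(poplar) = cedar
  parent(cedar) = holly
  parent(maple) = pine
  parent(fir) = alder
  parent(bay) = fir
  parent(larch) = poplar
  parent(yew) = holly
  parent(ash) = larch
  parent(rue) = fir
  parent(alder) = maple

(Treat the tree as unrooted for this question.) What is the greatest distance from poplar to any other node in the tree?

The node farthest from poplar is rue (bay also at distance 8), via poplar-cedar-holly-yew-pine-maple-alder-fir-rue — 8 edges.

8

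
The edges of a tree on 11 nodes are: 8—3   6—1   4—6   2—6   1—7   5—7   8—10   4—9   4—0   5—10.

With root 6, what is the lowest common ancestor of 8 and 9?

Ancestors of 8 (toward the root): 8, 10, 5, 7, 1, 6.
Ancestors of 9: 9, 4, 6.
The deepest node appearing in both lists is 6.

6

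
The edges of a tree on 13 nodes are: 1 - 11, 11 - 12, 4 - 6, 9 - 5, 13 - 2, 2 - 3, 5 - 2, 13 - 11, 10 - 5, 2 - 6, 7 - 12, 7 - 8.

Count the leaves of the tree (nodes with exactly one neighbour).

The leaves are 1, 3, 4, 8, 9, 10.
That is 6 leaves.

6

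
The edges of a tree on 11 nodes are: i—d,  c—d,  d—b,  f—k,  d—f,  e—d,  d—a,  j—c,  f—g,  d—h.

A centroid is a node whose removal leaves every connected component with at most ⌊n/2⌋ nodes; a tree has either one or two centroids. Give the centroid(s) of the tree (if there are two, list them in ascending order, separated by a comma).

d

If d is removed the pieces have sizes 3, 2, 1, 1, 1, 1, 1, all ≤ ⌊11/2⌋ = 5.
No neighbour of d does as well, so d is the unique centroid.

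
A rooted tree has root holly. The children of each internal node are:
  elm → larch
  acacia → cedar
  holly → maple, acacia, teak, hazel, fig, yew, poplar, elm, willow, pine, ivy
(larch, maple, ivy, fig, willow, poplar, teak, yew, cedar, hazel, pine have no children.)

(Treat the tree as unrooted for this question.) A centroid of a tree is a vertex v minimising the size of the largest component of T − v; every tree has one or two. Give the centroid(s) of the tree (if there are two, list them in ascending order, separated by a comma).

holly

Delete holly: the remaining components have sizes 2, 2, 1, 1, 1, 1, 1, 1, 1, 1, 1. Max 2 ≤ 7, so holly is a centroid.
Every other node leaves some component of size > 7, so the centroid is unique.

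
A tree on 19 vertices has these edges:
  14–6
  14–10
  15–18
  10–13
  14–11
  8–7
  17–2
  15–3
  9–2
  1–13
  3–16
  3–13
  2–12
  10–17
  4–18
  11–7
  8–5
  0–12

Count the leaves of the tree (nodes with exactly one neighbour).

7

The leaves are 0, 1, 4, 5, 6, 9, 16.
That is 7 leaves.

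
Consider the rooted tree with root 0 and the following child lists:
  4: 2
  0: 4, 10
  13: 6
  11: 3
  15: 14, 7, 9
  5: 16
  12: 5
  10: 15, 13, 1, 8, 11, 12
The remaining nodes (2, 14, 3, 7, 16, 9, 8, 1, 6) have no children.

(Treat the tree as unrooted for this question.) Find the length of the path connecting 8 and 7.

3

The path is 8 - 10 - 15 - 7, which has 3 edges.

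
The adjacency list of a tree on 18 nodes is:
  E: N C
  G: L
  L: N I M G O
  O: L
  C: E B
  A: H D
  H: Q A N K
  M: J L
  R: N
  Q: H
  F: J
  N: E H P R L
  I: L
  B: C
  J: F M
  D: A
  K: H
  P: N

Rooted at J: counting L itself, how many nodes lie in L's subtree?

15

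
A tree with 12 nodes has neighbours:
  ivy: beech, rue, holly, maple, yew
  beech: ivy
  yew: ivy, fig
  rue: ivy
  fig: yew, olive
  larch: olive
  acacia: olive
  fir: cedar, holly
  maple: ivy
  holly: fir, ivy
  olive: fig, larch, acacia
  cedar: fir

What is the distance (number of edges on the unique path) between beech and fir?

Walking from beech: beech - ivy - holly - fir. Length 3.

3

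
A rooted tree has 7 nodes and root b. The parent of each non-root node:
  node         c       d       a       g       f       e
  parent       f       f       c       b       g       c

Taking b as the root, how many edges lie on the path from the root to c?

3

Climbing from c to the root: c → f → g → b. That's 3 steps.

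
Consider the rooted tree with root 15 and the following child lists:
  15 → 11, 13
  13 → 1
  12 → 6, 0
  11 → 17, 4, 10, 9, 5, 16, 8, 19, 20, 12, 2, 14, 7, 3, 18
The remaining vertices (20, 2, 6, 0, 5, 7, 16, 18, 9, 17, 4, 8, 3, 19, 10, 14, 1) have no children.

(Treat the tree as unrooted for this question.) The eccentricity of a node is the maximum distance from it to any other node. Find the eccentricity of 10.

4

The node farthest from 10 is 1, via 10–11–15–13–1 — 4 edges.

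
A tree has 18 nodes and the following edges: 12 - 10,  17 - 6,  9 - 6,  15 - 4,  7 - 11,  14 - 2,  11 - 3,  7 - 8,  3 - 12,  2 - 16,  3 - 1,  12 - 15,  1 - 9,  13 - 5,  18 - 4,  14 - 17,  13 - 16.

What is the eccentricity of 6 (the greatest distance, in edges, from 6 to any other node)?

7

Distances from 6 peak at 7, attained at 18.
6-9-1-3-12-15-4-18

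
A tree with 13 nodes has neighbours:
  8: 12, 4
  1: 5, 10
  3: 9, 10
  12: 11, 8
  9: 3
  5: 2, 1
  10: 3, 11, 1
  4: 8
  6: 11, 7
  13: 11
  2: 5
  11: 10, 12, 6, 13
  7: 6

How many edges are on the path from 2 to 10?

3

Walking from 2: 2–5–1–10. Length 3.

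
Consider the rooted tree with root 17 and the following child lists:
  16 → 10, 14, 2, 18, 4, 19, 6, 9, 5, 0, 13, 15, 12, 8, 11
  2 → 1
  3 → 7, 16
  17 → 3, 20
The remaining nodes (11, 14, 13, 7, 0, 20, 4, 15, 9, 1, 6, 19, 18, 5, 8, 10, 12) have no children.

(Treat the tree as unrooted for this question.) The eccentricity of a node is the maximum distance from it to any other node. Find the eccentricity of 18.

Distances from 18 peak at 4, attained at 20.
18 – 16 – 3 – 17 – 20

4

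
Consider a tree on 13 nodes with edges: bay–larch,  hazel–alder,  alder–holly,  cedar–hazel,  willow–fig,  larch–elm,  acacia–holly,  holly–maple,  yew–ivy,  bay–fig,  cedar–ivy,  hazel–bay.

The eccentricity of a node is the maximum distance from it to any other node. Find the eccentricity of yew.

A farthest node from yew is elm (acacia, maple, willow also at distance 6).
The path yew – ivy – cedar – hazel – bay – larch – elm has 6 edges.

6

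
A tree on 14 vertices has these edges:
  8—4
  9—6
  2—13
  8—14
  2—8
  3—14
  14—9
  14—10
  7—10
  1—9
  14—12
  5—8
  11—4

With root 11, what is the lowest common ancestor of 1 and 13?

Path 1→root: 1 9 14 8 4 11; path 13→root: 13 2 8 4 11.
First common node: 8.

8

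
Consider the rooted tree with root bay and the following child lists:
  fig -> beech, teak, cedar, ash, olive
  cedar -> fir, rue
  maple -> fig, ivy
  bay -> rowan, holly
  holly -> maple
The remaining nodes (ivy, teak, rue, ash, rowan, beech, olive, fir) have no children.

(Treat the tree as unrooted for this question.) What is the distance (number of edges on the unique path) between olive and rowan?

olive–fig–maple–holly–bay–rowan: 5 edges.

5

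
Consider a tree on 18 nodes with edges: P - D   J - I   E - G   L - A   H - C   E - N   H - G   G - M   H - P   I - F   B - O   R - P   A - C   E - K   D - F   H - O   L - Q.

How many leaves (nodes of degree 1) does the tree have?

7

Degree-1 nodes: B, J, K, M, N, Q, R — 7 of them.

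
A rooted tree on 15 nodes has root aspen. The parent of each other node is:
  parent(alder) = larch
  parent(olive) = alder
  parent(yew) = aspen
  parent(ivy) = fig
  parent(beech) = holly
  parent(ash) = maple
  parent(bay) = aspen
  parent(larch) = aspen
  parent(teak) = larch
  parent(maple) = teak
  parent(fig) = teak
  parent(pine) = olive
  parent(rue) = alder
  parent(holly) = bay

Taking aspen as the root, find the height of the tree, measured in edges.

A deepest node is ash, reached by aspen–larch–teak–maple–ash.
That path has 4 edges, so the height is 4.

4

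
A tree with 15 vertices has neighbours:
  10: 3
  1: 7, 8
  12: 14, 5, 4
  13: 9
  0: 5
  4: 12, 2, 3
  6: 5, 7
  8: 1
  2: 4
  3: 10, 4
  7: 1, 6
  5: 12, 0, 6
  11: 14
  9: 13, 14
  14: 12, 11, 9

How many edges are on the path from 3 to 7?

3–4–12–5–6–7: 5 edges.

5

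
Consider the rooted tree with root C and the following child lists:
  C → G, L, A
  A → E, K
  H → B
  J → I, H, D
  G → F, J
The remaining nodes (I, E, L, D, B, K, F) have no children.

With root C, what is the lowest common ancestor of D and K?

D's ancestor chain is D, J, G, C and K's is K, A, C; they first meet at C.

C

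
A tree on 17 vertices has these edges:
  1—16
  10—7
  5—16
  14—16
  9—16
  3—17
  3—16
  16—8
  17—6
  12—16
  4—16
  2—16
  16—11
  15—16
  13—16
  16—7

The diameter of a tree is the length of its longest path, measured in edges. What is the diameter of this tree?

A longest path is 6–17–3–16–7–10, with 5 edges.

5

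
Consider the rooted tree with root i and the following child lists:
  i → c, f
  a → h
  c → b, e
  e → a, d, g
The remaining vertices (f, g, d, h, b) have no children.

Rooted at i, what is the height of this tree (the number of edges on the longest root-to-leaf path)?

4

h sits deepest: i–c–e–a–h — 4 edges from the root.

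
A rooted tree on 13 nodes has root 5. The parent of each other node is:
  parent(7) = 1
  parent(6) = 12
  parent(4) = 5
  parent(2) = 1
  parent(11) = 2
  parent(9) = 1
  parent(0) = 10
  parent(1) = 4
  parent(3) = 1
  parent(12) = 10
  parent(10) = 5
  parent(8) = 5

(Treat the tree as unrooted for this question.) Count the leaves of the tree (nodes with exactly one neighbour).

The leaves are 0, 3, 6, 7, 8, 9, 11.
That is 7 leaves.

7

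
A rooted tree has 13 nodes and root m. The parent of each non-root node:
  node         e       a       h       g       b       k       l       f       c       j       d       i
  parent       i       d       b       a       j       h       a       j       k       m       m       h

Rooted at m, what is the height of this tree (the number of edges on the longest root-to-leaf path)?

5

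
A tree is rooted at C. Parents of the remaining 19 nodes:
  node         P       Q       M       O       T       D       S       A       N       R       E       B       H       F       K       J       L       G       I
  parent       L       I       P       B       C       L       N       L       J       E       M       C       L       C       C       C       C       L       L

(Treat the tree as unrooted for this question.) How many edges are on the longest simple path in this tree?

8

BFS from S reaches R last, at distance 8; BFS from R confirms no node is farther.
Path: S – N – J – C – L – P – M – E – R.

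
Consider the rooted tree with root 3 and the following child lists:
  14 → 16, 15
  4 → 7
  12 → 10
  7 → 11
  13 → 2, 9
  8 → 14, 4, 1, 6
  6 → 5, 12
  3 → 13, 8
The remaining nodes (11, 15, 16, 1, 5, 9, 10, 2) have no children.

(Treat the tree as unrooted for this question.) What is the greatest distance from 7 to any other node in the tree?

5

Distances from 7 peak at 5, attained at 9 (10, 2 also at distance 5).
7–4–8–3–13–9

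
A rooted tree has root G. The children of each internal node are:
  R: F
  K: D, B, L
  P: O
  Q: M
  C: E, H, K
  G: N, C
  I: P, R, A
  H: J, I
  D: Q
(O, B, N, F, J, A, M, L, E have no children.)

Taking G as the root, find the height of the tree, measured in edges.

5

M sits deepest: G – C – K – D – Q – M — 5 edges from the root.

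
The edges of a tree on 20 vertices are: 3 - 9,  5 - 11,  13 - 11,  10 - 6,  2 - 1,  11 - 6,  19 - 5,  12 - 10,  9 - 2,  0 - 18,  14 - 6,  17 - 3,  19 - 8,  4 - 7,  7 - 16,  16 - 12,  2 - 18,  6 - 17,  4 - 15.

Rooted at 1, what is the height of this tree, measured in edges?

The longest root-to-leaf path is 1 – 2 – 9 – 3 – 17 – 6 – 10 – 12 – 16 – 7 – 4 – 15 (11 edges).

11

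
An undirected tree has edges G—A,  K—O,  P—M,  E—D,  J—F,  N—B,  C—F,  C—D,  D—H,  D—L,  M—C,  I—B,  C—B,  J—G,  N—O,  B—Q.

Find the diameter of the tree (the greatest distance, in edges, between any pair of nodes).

8

A longest path is A-G-J-F-C-B-N-O-K, with 8 edges.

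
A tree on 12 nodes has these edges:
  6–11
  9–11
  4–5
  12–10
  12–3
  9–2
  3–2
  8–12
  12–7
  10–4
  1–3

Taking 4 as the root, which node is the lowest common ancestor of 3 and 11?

3

Path 3→root: 3 12 10 4; path 11→root: 11 9 2 3 12 10 4.
First common node: 3.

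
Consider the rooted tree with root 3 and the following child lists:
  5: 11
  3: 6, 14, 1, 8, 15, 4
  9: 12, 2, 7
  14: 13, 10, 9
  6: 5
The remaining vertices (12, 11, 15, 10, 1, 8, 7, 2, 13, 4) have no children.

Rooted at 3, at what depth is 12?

3

3–14–9–12 — 3 edges.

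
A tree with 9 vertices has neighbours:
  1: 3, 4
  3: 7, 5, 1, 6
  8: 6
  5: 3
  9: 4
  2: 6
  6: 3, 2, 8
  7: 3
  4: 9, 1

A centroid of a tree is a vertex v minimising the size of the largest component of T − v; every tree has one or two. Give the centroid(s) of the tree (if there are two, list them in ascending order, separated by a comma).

3

Removing 3 splits the tree into components of sizes 3, 3, 1, 1; the largest is 3 ≤ ⌊9/2⌋ = 4.
No neighbour of 3 does as well, so 3 is the unique centroid.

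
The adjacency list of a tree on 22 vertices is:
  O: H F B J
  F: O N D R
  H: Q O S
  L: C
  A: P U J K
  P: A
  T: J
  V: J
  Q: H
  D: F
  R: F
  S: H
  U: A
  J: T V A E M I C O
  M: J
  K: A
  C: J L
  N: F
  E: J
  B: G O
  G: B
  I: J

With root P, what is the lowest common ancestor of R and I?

Path R→root: R F O J A P; path I→root: I J A P.
First common node: J.

J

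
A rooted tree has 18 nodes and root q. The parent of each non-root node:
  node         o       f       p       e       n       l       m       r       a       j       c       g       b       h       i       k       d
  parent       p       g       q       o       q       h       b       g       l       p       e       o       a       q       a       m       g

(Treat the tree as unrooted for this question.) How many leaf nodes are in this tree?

8

Exactly 8 nodes have a single neighbour: c, d, f, i, j, k, n, r.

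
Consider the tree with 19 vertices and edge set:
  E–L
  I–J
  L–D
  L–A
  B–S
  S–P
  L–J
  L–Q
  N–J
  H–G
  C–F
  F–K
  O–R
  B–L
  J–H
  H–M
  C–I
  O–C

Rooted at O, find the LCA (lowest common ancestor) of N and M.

J

Path N→root: N J I C O; path M→root: M H J I C O.
First common node: J.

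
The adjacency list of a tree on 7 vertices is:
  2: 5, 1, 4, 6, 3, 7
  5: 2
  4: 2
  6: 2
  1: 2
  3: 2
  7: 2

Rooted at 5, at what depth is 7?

Climbing from 7 to the root: 7–2–5. That's 2 steps.

2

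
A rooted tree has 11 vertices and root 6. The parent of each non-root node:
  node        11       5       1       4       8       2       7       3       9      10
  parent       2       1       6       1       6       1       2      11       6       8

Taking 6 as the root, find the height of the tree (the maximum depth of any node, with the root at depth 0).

3 sits deepest: 6–1–2–11–3 — 4 edges from the root.

4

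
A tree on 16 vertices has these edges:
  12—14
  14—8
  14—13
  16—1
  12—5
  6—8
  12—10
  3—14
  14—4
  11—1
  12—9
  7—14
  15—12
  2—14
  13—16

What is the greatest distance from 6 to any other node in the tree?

A farthest node from 6 is 11.
The path 6–8–14–13–16–1–11 has 6 edges.

6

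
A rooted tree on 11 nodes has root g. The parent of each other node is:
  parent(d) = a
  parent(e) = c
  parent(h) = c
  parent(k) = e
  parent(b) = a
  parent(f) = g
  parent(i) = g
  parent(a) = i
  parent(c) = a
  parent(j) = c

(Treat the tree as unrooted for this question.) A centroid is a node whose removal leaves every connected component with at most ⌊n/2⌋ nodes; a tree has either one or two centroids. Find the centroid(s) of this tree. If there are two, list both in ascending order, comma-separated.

a

If a is removed the pieces have sizes 5, 3, 1, 1, all ≤ ⌊11/2⌋ = 5.
Every other node leaves some component of size > 5, so the centroid is unique.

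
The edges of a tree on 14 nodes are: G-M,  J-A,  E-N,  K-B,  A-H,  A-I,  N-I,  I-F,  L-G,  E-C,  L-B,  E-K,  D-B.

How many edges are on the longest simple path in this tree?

9

Starting from M, a farthest node is J at distance 9.
One longest path: M-G-L-B-K-E-N-I-A-J.
So the diameter is 9.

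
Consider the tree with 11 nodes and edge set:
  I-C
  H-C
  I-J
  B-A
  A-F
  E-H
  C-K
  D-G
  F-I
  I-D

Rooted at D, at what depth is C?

2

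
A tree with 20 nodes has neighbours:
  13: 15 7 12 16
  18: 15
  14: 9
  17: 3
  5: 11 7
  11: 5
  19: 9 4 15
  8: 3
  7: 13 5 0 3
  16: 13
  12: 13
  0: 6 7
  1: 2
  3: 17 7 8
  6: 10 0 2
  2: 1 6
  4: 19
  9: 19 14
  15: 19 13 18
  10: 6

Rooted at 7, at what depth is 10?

3

Path from 7 to 10: 7 – 0 – 6 – 10, which has 3 edges.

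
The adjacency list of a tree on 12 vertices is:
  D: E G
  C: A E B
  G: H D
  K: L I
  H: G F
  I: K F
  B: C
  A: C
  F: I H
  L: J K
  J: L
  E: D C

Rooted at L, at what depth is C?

8

Climbing from C to the root: C–E–D–G–H–F–I–K–L. That's 8 steps.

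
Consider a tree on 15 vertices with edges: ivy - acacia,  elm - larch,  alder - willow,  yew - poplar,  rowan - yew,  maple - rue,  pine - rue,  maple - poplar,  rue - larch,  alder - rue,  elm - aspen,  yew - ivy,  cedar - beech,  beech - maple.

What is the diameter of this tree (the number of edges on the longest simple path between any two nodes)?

A longest path is acacia–ivy–yew–poplar–maple–rue–larch–elm–aspen, with 8 edges.

8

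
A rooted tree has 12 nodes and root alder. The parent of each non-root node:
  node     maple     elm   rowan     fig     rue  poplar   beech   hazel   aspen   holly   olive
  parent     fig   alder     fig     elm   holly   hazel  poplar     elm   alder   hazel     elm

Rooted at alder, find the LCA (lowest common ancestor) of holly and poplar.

hazel

holly's ancestor chain is holly, hazel, elm, alder and poplar's is poplar, hazel, elm, alder; they first meet at hazel.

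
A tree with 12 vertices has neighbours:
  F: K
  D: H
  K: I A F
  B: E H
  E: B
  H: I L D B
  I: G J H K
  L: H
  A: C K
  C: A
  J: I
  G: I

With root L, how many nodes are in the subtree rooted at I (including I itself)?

7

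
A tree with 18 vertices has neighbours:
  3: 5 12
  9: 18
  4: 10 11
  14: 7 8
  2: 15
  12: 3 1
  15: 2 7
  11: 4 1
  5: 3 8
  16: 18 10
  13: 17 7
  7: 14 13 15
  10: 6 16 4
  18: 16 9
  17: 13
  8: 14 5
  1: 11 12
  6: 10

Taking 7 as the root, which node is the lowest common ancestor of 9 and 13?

7

Ancestors of 9 (toward the root): 9, 18, 16, 10, 4, 11, 1, 12, 3, 5, 8, 14, 7.
Ancestors of 13: 13, 7.
The deepest node appearing in both lists is 7.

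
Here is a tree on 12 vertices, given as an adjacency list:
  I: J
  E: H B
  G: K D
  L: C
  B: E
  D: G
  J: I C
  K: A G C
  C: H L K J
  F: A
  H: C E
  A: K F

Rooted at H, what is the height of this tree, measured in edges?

A deepest node is F, reached by H – C – K – A – F.
That path has 4 edges, so the height is 4.

4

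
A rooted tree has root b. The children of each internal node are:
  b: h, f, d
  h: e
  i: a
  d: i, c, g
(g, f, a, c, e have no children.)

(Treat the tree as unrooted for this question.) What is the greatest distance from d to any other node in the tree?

3

A farthest node from d is e.
The path d–b–h–e has 3 edges.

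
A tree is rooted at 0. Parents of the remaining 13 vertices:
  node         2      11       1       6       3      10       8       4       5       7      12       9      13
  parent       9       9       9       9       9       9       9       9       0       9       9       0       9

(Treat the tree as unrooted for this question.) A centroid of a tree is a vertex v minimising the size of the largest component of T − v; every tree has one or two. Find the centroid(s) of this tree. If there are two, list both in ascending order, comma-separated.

9

If 9 is removed the pieces have sizes 2, 1, 1, 1, 1, 1, 1, 1, 1, 1, 1, 1, all ≤ ⌊14/2⌋ = 7.
Every other node leaves some component of size > 7, so the centroid is unique.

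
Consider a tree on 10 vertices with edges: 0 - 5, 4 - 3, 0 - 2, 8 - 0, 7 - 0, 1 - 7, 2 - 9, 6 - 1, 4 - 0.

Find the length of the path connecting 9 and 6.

5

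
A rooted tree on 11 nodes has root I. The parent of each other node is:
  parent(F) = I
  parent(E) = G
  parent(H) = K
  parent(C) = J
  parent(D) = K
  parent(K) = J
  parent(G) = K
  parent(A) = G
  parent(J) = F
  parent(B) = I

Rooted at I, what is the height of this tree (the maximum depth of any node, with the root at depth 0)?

A sits deepest: I–F–J–K–G–A — 5 edges from the root.

5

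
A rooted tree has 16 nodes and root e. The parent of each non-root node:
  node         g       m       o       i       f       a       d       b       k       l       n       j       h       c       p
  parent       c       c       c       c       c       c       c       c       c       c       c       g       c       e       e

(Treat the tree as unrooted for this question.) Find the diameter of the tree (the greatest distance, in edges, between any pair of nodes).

Starting from j, a farthest node is p at distance 4.
One longest path: j – g – c – e – p.
So the diameter is 4.

4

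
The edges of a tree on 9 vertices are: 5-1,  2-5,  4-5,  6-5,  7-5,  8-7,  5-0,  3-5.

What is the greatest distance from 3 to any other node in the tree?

Distances from 3 peak at 3, attained at 8.
3-5-7-8

3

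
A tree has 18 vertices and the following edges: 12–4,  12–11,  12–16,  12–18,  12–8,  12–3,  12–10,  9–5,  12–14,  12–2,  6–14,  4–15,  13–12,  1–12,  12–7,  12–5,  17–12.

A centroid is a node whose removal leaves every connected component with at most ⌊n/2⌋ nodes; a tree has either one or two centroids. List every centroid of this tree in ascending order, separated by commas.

Delete 12: the remaining components have sizes 2, 2, 2, 1, 1, 1, 1, 1, 1, 1, 1, 1, 1, 1. Max 2 ≤ 9, so 12 is a centroid.
Every other node leaves some component of size > 9, so the centroid is unique.

12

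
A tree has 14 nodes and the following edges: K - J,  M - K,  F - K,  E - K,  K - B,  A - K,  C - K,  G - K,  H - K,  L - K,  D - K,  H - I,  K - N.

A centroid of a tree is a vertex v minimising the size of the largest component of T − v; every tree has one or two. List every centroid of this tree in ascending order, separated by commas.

Delete K: the remaining components have sizes 2, 1, 1, 1, 1, 1, 1, 1, 1, 1, 1, 1. Max 2 ≤ 7, so K is a centroid.
Every other node leaves some component of size > 7, so the centroid is unique.

K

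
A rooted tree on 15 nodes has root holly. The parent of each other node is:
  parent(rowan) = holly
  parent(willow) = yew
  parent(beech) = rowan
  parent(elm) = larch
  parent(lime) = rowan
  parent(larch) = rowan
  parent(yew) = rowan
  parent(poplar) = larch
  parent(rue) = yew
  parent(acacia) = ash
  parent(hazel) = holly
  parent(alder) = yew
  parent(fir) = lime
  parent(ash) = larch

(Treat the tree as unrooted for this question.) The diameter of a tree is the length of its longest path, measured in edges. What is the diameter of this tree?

A longest path is acacia-ash-larch-rowan-holly-hazel, with 5 edges.

5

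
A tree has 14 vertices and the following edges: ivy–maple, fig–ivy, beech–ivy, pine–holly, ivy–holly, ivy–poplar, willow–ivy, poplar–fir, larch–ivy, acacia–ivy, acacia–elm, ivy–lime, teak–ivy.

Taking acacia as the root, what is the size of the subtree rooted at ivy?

ivy's subtree: {ivy, maple, poplar, larch, holly, willow, teak, beech, fig, lime, fir, pine}, size 12.

12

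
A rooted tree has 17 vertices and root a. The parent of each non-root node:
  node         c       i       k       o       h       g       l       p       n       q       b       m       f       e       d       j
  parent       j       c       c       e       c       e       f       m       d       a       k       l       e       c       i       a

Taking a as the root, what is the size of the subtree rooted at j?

15

j's subtree: {j, c, k, e, h, i, b, f, o, g, d, l, n, m, p}, size 15.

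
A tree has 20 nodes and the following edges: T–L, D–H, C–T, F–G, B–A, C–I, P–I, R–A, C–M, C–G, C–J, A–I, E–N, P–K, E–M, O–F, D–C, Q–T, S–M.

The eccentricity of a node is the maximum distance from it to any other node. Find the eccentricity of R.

6

The node farthest from R is O (N also at distance 6), via R – A – I – C – G – F – O — 6 edges.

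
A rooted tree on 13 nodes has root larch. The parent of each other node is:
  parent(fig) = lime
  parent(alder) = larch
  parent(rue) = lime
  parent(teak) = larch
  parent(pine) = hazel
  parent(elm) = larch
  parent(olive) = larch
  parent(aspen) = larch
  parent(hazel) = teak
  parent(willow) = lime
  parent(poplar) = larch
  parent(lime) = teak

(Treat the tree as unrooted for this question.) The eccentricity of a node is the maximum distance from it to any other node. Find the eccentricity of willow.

A farthest node from willow is aspen (elm, poplar, olive, pine, alder also at distance 4).
The path willow–lime–teak–larch–aspen has 4 edges.

4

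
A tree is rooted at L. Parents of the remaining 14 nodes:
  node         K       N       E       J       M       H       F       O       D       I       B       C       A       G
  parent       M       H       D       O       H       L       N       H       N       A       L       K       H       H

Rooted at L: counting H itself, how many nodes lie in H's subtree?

13

The subtree rooted at H contains: H, M, A, G, N, O, K, I, F, D, J, C, E — 13 nodes.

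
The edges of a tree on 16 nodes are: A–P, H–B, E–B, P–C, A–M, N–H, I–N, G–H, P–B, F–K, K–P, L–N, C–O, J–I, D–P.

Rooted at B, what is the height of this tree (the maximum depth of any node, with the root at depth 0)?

4

J sits deepest: B–H–N–I–J — 4 edges from the root.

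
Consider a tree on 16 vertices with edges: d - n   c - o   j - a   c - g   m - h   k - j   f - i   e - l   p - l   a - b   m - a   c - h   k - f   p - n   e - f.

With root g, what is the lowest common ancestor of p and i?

f

p's ancestor chain is p, l, e, f, k, j, a, m, h, c, g and i's is i, f, k, j, a, m, h, c, g; they first meet at f.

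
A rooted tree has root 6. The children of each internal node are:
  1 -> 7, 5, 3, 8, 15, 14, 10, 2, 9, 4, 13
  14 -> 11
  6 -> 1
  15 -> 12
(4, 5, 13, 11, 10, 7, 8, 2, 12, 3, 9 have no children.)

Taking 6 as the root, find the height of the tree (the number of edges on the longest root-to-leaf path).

12 sits deepest: 6-1-15-12 — 3 edges from the root.

3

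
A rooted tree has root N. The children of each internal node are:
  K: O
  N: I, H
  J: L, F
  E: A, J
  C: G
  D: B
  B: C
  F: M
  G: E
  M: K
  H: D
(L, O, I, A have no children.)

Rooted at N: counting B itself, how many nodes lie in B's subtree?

B's subtree: {B, C, G, E, A, J, L, F, M, K, O}, size 11.

11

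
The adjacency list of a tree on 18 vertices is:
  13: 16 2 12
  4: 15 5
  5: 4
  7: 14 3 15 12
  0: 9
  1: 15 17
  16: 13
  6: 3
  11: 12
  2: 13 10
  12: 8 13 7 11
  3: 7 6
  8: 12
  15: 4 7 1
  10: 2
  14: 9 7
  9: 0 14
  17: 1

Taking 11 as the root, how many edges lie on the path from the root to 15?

3

11 → 12 → 7 → 15 — 3 edges.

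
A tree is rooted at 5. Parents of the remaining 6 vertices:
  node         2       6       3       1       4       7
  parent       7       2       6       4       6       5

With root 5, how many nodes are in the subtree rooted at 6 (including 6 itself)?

6's subtree: {6, 4, 3, 1}, size 4.

4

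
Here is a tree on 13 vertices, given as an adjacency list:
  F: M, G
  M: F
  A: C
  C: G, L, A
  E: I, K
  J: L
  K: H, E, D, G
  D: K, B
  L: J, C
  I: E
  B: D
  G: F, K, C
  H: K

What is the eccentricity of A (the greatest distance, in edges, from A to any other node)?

A farthest node from A is I (B also at distance 5).
The path A–C–G–K–E–I has 5 edges.

5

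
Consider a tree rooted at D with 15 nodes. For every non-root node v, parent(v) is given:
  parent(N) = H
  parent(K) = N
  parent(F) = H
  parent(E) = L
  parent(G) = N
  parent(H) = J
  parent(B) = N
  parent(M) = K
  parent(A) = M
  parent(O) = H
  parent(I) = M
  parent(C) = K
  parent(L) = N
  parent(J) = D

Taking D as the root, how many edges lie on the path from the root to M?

Path from D to M: D → J → H → N → K → M, which has 5 edges.

5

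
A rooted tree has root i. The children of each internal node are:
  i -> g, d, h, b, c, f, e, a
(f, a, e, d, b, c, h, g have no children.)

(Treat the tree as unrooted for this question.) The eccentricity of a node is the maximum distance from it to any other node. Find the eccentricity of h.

2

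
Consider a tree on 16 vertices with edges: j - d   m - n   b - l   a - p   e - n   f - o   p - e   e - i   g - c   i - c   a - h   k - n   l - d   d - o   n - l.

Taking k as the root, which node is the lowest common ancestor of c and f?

n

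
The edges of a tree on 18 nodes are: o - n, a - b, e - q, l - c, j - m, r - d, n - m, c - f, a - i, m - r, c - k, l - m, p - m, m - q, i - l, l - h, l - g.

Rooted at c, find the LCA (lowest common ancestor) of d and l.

l

d's ancestor chain is d, r, m, l, c and l's is l, c; they first meet at l.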